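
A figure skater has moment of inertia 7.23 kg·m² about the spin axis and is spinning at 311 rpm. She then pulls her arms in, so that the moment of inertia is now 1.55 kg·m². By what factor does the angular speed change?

No external torque acts about the spin axis, so angular momentum is conserved.
ω₂/ω₁ = I₁/I₂ = 7.230 / 1.550 = 4.665.

ω₂/ω₁ ≈ 4.66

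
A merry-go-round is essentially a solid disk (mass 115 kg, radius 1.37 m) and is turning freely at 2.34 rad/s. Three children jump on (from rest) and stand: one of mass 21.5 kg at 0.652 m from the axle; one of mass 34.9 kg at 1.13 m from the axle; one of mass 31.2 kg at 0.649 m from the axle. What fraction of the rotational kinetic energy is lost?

The added mass arrives with no angular momentum about the axle, and any external torque about the axle is negligible, so the system's angular momentum is conserved.
I_p = ½(115)(1.37)² = 107.9 kg·m².
Added inertia Σmr² = (21.5)(0.652)² + (34.9)(1.13)² + (31.2)(0.649)² = 66.85 kg·m²; I_f = 107.9 + 66.85 = 174.8 kg·m².
ω_f = I_p ω_i / I_f = (107.9)(2.34) / 174.8 = 1.445 rad/s.
KE_i = ½(107.9)(2.340 rad/s)² = 295.5 J; KE_f = ½(174.8)(1.445)² = 182.5 J.
Fraction lost = 0.3825.

fraction ≈ 0.382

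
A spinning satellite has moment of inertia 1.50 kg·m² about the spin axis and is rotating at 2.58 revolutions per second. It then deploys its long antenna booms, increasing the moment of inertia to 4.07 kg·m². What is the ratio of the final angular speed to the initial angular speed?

With no external torque about the axis, L is conserved: I₁ω₁ = I₂ω₂.
ω₂/ω₁ = I₁/I₂ = 1.500 / 4.070 = 0.3686.

ω₂/ω₁ ≈ 0.369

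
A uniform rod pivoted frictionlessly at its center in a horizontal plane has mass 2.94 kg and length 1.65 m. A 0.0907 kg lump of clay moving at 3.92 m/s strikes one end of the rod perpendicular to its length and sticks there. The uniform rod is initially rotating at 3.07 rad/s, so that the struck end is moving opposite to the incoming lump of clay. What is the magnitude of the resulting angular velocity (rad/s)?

|ω_f| ≈ 2.41 rad/s

About the pivot the impulsive forces during the collision are internal, so angular momentum about that axis is conserved.
I_p = (1/12)(2.94)(1.65)² = 0.6670 kg·m². Taking the sense of the lump of clay's angular momentum as positive, L_{lump} = m v R = (0.0907)(3.92)(1.65/2) = 0.2933 kg·m²/s.
L_i = −I_p ω_p + m v R = −(0.6670)(3.07) + 0.2933 = -1.754 kg·m²/s.
After sticking, I_f = I_p + m R² = 0.6670 + (0.0907)(1.65/2)² = 0.7287 kg·m².
ω_f = L_i / I_f = -1.754 / 0.7287 = -2.407 rad/s.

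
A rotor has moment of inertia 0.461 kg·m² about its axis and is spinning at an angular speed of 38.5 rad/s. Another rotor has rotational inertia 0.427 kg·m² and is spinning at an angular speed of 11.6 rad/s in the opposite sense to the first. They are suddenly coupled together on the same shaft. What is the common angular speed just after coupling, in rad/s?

The coupling torques are internal; angular momentum about the shared axis is conserved.
Taking A's sense as positive: L = (0.4610)(38.5) − (0.4270)(11.6) = 12.80 kg·m²·rad/s.
Combined I = 0.4610 + 0.4270 = 0.8880 kg·m².
ω_f = L / I = 12.80 / 0.8880 = 14.41 rad/s.

|ω_f| ≈ 14.4 rad/s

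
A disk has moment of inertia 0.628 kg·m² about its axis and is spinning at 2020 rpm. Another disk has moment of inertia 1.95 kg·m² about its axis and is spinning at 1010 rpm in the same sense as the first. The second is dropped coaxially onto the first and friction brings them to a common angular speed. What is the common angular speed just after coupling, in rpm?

|ω_f| ≈ 1260 rpm

The coupling torques are internal; angular momentum about the shared axis is conserved.
Taking A's sense as positive: L = (0.6280)(2020) + (1.950)(1010) = 3238 kg·m²·rpm.
Combined I = 0.6280 + 1.950 = 2.578 kg·m².
ω_f = L / I = 3238 / 2.578 = 1256 rpm.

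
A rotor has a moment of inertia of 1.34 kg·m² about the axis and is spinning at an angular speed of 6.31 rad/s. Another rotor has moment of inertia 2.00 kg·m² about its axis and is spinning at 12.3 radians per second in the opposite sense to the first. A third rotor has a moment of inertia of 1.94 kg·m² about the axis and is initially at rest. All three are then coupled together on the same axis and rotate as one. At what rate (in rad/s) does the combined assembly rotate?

The coupling torques are internal; angular momentum about the shared axis is conserved.
Taking A's sense as positive: L = (1.340)(6.31) − (2.000)(12.3) = -16.14 kg·m²·rad/s.
Combined I = 1.340 + 2.000 + 1.940 = 5.280 kg·m².
ω_f = L / I = -16.14 / 5.280 = -3.058 rad/s.

|ω_f| ≈ 3.06 rad/s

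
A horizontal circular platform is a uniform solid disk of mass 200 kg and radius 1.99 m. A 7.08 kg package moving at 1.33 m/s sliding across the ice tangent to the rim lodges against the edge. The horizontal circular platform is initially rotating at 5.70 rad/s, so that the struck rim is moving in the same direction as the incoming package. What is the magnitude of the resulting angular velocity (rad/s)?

About the central axle the impulsive forces during the collision are internal, so angular momentum about that axis is conserved.
I_p = ½(200)(1.99)² = 396.0 kg·m². Taking the sense of the package's angular momentum as positive, L_{package} = m v R = (7.08)(1.33)(1.99) = 18.74 kg·m²/s.
L_i = +I_p ω_p + m v R = +(396.0)(5.70) + 18.74 = 2276 kg·m²/s.
After sticking, I_f = I_p + m R² = 396.0 + (7.08)(1.99)² = 424.0 kg·m².
ω_f = L_i / I_f = 2276 / 424.0 = 5.367 rad/s.

|ω_f| ≈ 5.37 rad/s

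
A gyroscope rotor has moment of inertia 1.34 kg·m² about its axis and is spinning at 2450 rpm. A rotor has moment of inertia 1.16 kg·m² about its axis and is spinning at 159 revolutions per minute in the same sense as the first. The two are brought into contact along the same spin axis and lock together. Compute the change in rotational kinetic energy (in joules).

ΔKE ≈ -17900 J

No external torque acts about the common axis, so total angular momentum is conserved.
Taking A's sense as positive: L = (1.340)(2450) + (1.160)(159) = 3467 kg·m²·rpm.
Combined I = 1.340 + 1.160 = 2.500 kg·m².
ω_f = L / I = 3467 / 2.500 = 1387 rpm.
KE_i = ½ΣIω² = 44260 J; KE_f = ½(2.500)(145.2)² = 26370 J.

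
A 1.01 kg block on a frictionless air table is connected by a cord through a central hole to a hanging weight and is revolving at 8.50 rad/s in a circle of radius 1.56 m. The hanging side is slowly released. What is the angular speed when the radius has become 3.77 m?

No torque about the axis ⇒ m r₁² ω₁ = m r₂² ω₂.
ω₂ = ω₁ (r₁/r₂)² = (8.50)(1.56/3.77)² = 1.455 rad/s.

ω₂ ≈ 1.46 rad/s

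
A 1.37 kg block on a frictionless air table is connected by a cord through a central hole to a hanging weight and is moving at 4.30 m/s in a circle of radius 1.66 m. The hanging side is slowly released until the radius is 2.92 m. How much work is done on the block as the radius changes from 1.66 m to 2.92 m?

The only horizontal force on the mass is along the cord (radial), so it exerts no torque about the hole and angular momentum m v r is conserved.
v₂ = v₁ r₁ / r₂ = (4.30)(1.66) / (2.92) = 2.445 m/s.
W = ΔKE = ½m(v₂² − v₁²) = -8.572 J.

W ≈ -8.57 J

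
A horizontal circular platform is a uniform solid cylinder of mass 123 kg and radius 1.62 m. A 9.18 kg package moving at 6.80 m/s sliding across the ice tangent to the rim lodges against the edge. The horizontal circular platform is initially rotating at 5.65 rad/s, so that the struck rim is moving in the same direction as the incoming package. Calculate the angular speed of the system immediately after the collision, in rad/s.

|ω_f| ≈ 5.46 rad/s

The axle reaction passes through the central axle and exerts no torque about it; angular momentum about the central axle is conserved through the impact.
I_p = ½(123)(1.62)² = 161.4 kg·m². Taking the sense of the package's angular momentum as positive, L_{package} = m v R = (9.18)(6.80)(1.62) = 101.1 kg·m²/s.
L_i = +I_p ω_p + m v R = +(161.4)(5.65) + 101.1 = 1013 kg·m²/s.
After sticking, I_f = I_p + m R² = 161.4 + (9.18)(1.62)² = 185.5 kg·m².
ω_f = L_i / I_f = 1013 / 185.5 = 5.461 rad/s.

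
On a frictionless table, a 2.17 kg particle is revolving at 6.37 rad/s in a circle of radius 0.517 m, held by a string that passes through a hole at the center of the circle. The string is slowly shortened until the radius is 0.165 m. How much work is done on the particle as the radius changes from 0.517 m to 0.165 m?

The constraining force is radial, so m r² ω about the center is conserved.
ω₂ = ω₁ (r₁/r₂)² = (6.37)(0.517/0.165)² = 62.54 rad/s.
W = ΔKE = ½m(v₂² − v₁²) = 103.8 J.

W ≈ 104 J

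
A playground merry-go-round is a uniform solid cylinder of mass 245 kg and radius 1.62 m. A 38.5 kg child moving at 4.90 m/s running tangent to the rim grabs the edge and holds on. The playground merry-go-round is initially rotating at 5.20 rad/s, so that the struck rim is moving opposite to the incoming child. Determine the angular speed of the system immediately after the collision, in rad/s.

|ω_f| ≈ 3.23 rad/s

The axle reaction passes through the axle and exerts no torque about it; angular momentum about the axle is conserved through the impact.
I_p = ½(245)(1.62)² = 321.5 kg·m². Taking the sense of the child's angular momentum as positive, L_{child} = m v R = (38.5)(4.90)(1.62) = 305.6 kg·m²/s.
L_i = −I_p ω_p + m v R = −(321.5)(5.20) + 305.6 = -1366 kg·m²/s.
After sticking, I_f = I_p + m R² = 321.5 + (38.5)(1.62)² = 422.5 kg·m².
ω_f = L_i / I_f = -1366 / 422.5 = -3.233 rad/s.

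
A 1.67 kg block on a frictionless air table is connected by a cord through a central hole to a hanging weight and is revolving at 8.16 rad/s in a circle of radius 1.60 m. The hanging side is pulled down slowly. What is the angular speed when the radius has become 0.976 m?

ω₂ ≈ 21.9 rad/s

The constraining force is radial, so m r² ω about the center is conserved.
ω₂ = ω₁ (r₁/r₂)² = (8.16)(1.60/0.976)² = 21.93 rad/s.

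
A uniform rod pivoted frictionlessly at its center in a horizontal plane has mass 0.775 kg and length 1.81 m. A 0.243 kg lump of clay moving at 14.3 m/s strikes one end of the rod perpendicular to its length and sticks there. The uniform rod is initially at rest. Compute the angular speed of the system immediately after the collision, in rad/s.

|ω_f| ≈ 7.66 rad/s

The axle reaction passes through the pivot and exerts no torque about it; angular momentum about the pivot is conserved through the impact.
I_p = (1/12)(0.775)(1.81)² = 0.2116 kg·m². Taking the sense of the lump of clay's angular momentum as positive, L_{lump} = m v R = (0.243)(14.3)(1.81/2) = 3.145 kg·m²/s.
L_i = 0 + 3.145 = 3.145 kg·m²/s.
After sticking, I_f = I_p + m R² = 0.2116 + (0.243)(1.81/2)² = 0.4106 kg·m².
ω_f = L_i / I_f = 3.145 / 0.4106 = 7.659 rad/s.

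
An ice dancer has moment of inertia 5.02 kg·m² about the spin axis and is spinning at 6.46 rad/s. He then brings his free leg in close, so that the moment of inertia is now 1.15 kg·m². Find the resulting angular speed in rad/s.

No external torque acts about the spin axis, so angular momentum is conserved.
ω₂ = I₁ω₁ / I₂ = (5.020)(6.46 rad/s) / (1.150) = 28.20 rad/s.

ω₂ ≈ 28.2 rad/s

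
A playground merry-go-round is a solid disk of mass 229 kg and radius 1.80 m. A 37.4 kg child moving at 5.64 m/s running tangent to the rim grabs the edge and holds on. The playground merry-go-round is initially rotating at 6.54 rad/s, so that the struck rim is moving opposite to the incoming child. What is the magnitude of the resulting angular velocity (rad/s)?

|ω_f| ≈ 4.16 rad/s

About the axle the impulsive forces during the collision are internal, so angular momentum about that axis is conserved.
I_p = ½(229)(1.80)² = 371.0 kg·m². Taking the sense of the child's angular momentum as positive, L_{child} = m v R = (37.4)(5.64)(1.80) = 379.7 kg·m²/s.
L_i = −I_p ω_p + m v R = −(371.0)(6.54) + 379.7 = -2047 kg·m²/s.
After sticking, I_f = I_p + m R² = 371.0 + (37.4)(1.80)² = 492.2 kg·m².
ω_f = L_i / I_f = -2047 / 492.2 = -4.158 rad/s.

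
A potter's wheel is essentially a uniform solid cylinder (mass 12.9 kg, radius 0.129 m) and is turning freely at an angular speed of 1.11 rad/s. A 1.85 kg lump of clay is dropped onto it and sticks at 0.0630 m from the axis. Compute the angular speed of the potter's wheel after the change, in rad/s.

ω_f ≈ 1.04 rad/s

The added mass arrives with no angular momentum about the axis, and any external torque about the axis is negligible, so the system's angular momentum is conserved.
I_p = ½(12.9)(0.129)² = 0.1073 kg·m².
Added inertia Σmr² = (1.85)(0.0630)² = 0.007343 kg·m²; I_f = 0.1073 + 0.007343 = 0.1147 kg·m².
ω_f = I_p ω_i / I_f = (0.1073)(1.11) / 0.1147 = 1.039 rad/s.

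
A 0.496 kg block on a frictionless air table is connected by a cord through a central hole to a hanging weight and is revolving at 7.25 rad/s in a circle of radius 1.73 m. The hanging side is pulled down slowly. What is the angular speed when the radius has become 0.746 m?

ω₂ ≈ 39.0 rad/s

No torque about the axis ⇒ m r₁² ω₁ = m r₂² ω₂.
ω₂ = ω₁ (r₁/r₂)² = (7.25)(1.73/0.746)² = 38.99 rad/s.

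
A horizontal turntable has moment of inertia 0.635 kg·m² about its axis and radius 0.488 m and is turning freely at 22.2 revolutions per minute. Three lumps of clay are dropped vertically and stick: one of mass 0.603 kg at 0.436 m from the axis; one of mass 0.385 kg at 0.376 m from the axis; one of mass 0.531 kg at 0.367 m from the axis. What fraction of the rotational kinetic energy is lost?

The added mass arrives with no angular momentum about the axis, and any external torque about the axis is negligible, so the system's angular momentum is conserved.
Added inertia Σmr² = (0.603)(0.436)² + (0.385)(0.376)² + (0.531)(0.367)² = 0.2406 kg·m²; I_f = 0.6350 + 0.2406 = 0.8756 kg·m².
ω_f = I_p ω_i / I_f = (0.6350)(22.2) / 0.8756 = 16.10 rpm.
KE_i = ½(0.6350)(2.325 rad/s)² = 1.716 J; KE_f = ½(0.8756)(1.686)² = 1.244 J.
Fraction lost = 0.2748.

fraction ≈ 0.275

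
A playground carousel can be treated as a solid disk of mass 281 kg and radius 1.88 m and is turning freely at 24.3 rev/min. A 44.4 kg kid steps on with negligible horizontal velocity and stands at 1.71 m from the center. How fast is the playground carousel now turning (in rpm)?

No external torque acts about the center; L_before = L_after.
I_p = ½(281)(1.88)² = 496.6 kg·m².
Added inertia Σmr² = (44.4)(1.71)² = 129.8 kg·m²; I_f = 496.6 + 129.8 = 626.4 kg·m².
ω_f = I_p ω_i / I_f = (496.6)(24.3) / 626.4 = 19.26 rpm.

ω_f ≈ 19.3 rpm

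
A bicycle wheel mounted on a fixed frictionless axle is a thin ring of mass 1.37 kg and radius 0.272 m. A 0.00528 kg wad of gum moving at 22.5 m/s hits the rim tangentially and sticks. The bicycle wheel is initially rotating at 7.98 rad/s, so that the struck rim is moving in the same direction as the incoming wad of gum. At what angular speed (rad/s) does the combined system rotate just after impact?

About the axle the impulsive forces during the collision are internal, so angular momentum about that axis is conserved.
I_p = (1.37)(0.272)² = 0.1014 kg·m². Taking the sense of the wad of gum's angular momentum as positive, L_{wad} = m v R = (0.00528)(22.5)(0.272) = 0.03231 kg·m²/s.
L_i = +I_p ω_p + m v R = +(0.1014)(7.98) + 0.03231 = 0.8412 kg·m²/s.
After sticking, I_f = I_p + m R² = 0.1014 + (0.00528)(0.272)² = 0.1017 kg·m².
ω_f = L_i / I_f = 0.8412 / 0.1017 = 8.267 rad/s.

|ω_f| ≈ 8.27 rad/s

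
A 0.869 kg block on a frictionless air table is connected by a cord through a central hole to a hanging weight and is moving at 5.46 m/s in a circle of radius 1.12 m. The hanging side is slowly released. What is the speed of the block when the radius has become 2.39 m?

Central (radial) force ⇒ zero torque about the center ⇒ m v r is constant.
v₂ = v₁ r₁ / r₂ = (5.46)(1.12) / (2.39) = 2.559 m/s.

v₂ ≈ 2.56 m/s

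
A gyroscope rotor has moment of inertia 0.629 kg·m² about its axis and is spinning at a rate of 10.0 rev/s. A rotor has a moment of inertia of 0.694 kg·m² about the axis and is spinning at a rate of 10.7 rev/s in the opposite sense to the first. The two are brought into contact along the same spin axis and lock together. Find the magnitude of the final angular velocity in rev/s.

The coupling torques are internal; angular momentum about the shared axis is conserved.
Taking A's sense as positive: L = (0.6290)(10.0) − (0.6940)(10.7) = -1.136 kg·m²·rev/s.
Combined I = 0.6290 + 0.6940 = 1.323 kg·m².
ω_f = L / I = -1.136 / 1.323 = -0.8585 rev/s.

|ω_f| ≈ 0.859 rev/s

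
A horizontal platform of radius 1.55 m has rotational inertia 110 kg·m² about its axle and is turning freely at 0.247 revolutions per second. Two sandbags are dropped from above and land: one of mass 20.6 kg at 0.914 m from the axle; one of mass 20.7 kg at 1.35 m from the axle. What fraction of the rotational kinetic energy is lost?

fraction ≈ 0.333

No external torque acts about the axle; L_before = L_after.
Added inertia Σmr² = (20.6)(0.914)² + (20.7)(1.35)² = 54.93 kg·m²; I_f = 110.0 + 54.93 = 164.9 kg·m².
ω_f = I_p ω_i / I_f = (110.0)(0.247) / 164.9 = 0.1647 rev/s.
KE_i = ½(110.0)(1.552 rad/s)² = 132.5 J; KE_f = ½(164.9)(1.035)² = 88.35 J.
Fraction lost = 0.3331.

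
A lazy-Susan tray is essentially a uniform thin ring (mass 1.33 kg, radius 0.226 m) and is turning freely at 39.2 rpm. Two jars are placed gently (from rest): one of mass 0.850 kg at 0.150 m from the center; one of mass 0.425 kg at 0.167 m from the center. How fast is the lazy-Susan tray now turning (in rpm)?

The added mass arrives with no angular momentum about the center, and any external torque about the center is negligible, so the system's angular momentum is conserved.
I_p = (1.33)(0.226)² = 0.06793 kg·m².
Added inertia Σmr² = (0.850)(0.150)² + (0.425)(0.167)² = 0.03098 kg·m²; I_f = 0.06793 + 0.03098 = 0.09891 kg·m².
ω_f = I_p ω_i / I_f = (0.06793)(39.2) / 0.09891 = 26.92 rpm.

ω_f ≈ 26.9 rpm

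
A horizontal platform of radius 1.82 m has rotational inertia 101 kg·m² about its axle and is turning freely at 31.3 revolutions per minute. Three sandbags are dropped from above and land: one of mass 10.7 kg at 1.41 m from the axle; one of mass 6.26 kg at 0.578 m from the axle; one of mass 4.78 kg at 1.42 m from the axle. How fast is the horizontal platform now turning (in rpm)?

ω_f ≈ 23.6 rpm

The added mass arrives with no angular momentum about the axle, and any external torque about the axle is negligible, so the system's angular momentum is conserved.
Added inertia Σmr² = (10.7)(1.41)² + (6.26)(0.578)² + (4.78)(1.42)² = 33.00 kg·m²; I_f = 101.0 + 33.00 = 134.0 kg·m².
ω_f = I_p ω_i / I_f = (101.0)(31.3) / 134.0 = 23.59 rpm.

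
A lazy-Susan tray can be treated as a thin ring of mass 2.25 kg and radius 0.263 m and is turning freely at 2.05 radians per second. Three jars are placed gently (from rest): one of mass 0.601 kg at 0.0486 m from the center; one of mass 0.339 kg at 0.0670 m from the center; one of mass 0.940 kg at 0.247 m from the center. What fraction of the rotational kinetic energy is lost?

fraction ≈ 0.279

The added mass arrives with no angular momentum about the center, and any external torque about the center is negligible, so the system's angular momentum is conserved.
I_p = (2.25)(0.263)² = 0.1556 kg·m².
Added inertia Σmr² = (0.601)(0.0486)² + (0.339)(0.0670)² + (0.940)(0.247)² = 0.06029 kg·m²; I_f = 0.1556 + 0.06029 = 0.2159 kg·m².
ω_f = I_p ω_i / I_f = (0.1556)(2.05) / 0.2159 = 1.478 rad/s.
KE_i = ½(0.1556)(2.050 rad/s)² = 0.3270 J; KE_f = ½(0.2159)(1.478)² = 0.2357 J.
Fraction lost = 0.2792.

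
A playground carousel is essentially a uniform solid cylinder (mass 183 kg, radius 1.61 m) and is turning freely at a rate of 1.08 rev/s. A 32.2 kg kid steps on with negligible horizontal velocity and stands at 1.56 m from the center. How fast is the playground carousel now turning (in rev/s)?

The added mass arrives with no angular momentum about the center, and any external torque about the center is negligible, so the system's angular momentum is conserved.
I_p = ½(183)(1.61)² = 237.2 kg·m².
Added inertia Σmr² = (32.2)(1.56)² = 78.36 kg·m²; I_f = 237.2 + 78.36 = 315.5 kg·m².
ω_f = I_p ω_i / I_f = (237.2)(1.08) / 315.5 = 0.8118 rev/s.

ω_f ≈ 0.812 rev/s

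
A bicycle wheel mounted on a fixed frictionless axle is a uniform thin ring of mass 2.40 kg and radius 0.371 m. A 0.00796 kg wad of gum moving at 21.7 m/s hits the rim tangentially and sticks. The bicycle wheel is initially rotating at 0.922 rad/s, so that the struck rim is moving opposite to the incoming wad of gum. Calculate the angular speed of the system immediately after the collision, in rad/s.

|ω_f| ≈ 0.726 rad/s

The axle reaction passes through the axle and exerts no torque about it; angular momentum about the axle is conserved through the impact.
I_p = (2.40)(0.371)² = 0.3303 kg·m². Taking the sense of the wad of gum's angular momentum as positive, L_{wad} = m v R = (0.00796)(21.7)(0.371) = 0.06408 kg·m²/s.
L_i = −I_p ω_p + m v R = −(0.3303)(0.922) + 0.06408 = -0.2405 kg·m²/s.
After sticking, I_f = I_p + m R² = 0.3303 + (0.00796)(0.371)² = 0.3314 kg·m².
ω_f = L_i / I_f = -0.2405 / 0.3314 = -0.7256 rad/s.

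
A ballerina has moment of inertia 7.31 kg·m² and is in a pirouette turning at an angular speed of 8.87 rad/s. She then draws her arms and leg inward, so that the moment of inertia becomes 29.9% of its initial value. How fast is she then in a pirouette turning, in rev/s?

Angular momentum about the spin axis is conserved since the torque about it is zero.
I₂ = 0.299 × 7.31 = 2.186 kg·m².
ω₂ = I₁ω₁ / I₂ = (7.310)(8.87 rad/s) / (2.186) = 29.67 rad/s = 4.721 rev/s.

ω₂ ≈ 4.72 rev/s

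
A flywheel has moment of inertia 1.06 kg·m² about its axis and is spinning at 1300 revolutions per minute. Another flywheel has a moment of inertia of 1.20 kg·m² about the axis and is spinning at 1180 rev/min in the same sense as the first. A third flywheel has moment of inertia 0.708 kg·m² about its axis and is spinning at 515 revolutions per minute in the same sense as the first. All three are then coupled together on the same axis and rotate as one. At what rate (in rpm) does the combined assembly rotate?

The coupling torques are internal; angular momentum about the shared axis is conserved.
Taking A's sense as positive: L = (1.060)(1300) + (1.200)(1180) + (0.7080)(515) = 3159 kg·m²·rpm.
Combined I = 1.060 + 1.200 + 0.7080 = 2.968 kg·m².
ω_f = L / I = 3159 / 2.968 = 1064 rpm.

|ω_f| ≈ 1060 rpm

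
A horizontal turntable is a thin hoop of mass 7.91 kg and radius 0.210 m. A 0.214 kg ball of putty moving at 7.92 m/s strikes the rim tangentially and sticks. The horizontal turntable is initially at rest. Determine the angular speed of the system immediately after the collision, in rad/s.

About the axle the impulsive forces during the collision are internal, so angular momentum about that axis is conserved.
I_p = (7.91)(0.210)² = 0.3488 kg·m². Taking the sense of the ball of putty's angular momentum as positive, L_{ball} = m v R = (0.214)(7.92)(0.210) = 0.3559 kg·m²/s.
L_i = 0 + 0.3559 = 0.3559 kg·m²/s.
After sticking, I_f = I_p + m R² = 0.3488 + (0.214)(0.210)² = 0.3583 kg·m².
ω_f = L_i / I_f = 0.3559 / 0.3583 = 0.9935 rad/s.

|ω_f| ≈ 0.993 rad/s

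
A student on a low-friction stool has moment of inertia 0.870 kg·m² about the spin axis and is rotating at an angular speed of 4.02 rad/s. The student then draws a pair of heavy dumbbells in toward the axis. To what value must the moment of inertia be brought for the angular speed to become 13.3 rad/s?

I₂ ≈ 0.263 kg·m²

With no external torque about the axis, L is conserved: I₁ω₁ = I₂ω₂.
I₂ = I₁ω₁ / ω₂ = (0.870)(4.02) / (13.3) = 0.2630 kg·m².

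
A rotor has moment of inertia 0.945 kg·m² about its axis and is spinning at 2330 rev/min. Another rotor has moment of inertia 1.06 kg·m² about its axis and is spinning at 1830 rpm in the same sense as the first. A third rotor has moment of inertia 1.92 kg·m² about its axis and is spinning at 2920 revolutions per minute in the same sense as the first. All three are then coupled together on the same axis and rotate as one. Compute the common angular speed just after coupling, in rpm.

No external torque acts about the common axis, so total angular momentum is conserved.
Taking A's sense as positive: L = (0.9450)(2330) + (1.060)(1830) + (1.920)(2920) = 9748 kg·m²·rpm.
Combined I = 0.9450 + 1.060 + 1.920 = 3.925 kg·m².
ω_f = L / I = 9748 / 3.925 = 2484 rpm.

|ω_f| ≈ 2480 rpm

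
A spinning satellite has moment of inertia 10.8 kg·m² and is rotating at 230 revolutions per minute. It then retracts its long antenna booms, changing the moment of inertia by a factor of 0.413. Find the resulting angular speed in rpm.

ω₂ ≈ 557 rpm

Angular momentum about the spin axis is conserved since the torque about it is zero.
I₂ = 0.413 × 10.8 = 4.460 kg·m².
ω₂ = I₁ω₁ / I₂ = (10.80)(230 rpm) / (4.460) = 556.9 rpm.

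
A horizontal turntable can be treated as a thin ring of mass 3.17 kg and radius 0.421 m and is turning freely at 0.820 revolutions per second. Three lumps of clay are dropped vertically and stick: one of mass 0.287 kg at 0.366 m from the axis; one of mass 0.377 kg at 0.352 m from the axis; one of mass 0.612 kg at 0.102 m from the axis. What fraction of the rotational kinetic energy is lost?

fraction ≈ 0.140

No external torque acts about the axis; L_before = L_after.
I_p = (3.17)(0.421)² = 0.5619 kg·m².
Added inertia Σmr² = (0.287)(0.366)² + (0.377)(0.352)² + (0.612)(0.102)² = 0.09152 kg·m²; I_f = 0.5619 + 0.09152 = 0.6534 kg·m².
ω_f = I_p ω_i / I_f = (0.5619)(0.820) / 0.6534 = 0.7051 rev/s.
KE_i = ½(0.5619)(5.152 rad/s)² = 7.457 J; KE_f = ½(0.6534)(4.430)² = 6.413 J.
Fraction lost = 0.1401.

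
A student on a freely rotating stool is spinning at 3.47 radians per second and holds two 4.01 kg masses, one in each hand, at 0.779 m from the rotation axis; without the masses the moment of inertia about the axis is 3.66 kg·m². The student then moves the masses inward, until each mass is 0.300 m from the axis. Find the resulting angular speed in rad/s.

Angular momentum about the spin axis is conserved since the torque about it is zero.
I₁ = 3.66 + 2(4.01)(0.779)² = 8.527 kg·m²; I₂ = 3.66 + 2(4.01)(0.300)² = 4.382 kg·m².
ω₂ = I₁ω₁ / I₂ = (8.527)(3.47 rad/s) / (4.382) = 6.753 rad/s.

ω₂ ≈ 6.75 rad/s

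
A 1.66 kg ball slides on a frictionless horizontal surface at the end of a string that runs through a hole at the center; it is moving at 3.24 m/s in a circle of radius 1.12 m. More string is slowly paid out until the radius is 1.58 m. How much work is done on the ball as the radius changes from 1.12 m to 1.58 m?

W ≈ -4.33 J

Central (radial) force ⇒ zero torque about the center ⇒ m v r is constant.
v₂ = v₁ r₁ / r₂ = (3.24)(1.12) / (1.58) = 2.297 m/s.
W = ΔKE = ½m(v₂² − v₁²) = -4.335 J.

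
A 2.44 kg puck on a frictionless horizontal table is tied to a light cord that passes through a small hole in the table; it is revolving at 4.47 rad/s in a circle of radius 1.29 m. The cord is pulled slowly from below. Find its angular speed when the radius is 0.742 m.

ω₂ ≈ 13.5 rad/s

No torque about the axis ⇒ m r₁² ω₁ = m r₂² ω₂.
ω₂ = ω₁ (r₁/r₂)² = (4.47)(1.29/0.742)² = 13.51 rad/s.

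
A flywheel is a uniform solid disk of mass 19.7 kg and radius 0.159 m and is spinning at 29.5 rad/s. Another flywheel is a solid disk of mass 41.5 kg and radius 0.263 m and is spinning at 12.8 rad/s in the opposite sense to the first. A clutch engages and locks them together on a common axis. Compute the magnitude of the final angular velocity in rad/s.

|ω_f| ≈ 6.55 rad/s

The coupling torques are internal; angular momentum about the shared axis is conserved.
Moments of inertia: I_A = ½(19.7)(0.159)² = 0.2490 kg·m²; I_B = ½(41.5)(0.263)² = 1.435 kg·m².
Taking A's sense as positive: L = (0.2490)(29.5) − (1.435)(12.8) = -11.03 kg·m²·rad/s.
Combined I = 0.2490 + 1.435 = 1.684 kg·m².
ω_f = L / I = -11.03 / 1.684 = -6.546 rad/s.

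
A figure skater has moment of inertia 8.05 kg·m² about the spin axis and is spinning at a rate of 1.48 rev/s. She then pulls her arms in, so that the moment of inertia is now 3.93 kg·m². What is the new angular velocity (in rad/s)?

ω₂ ≈ 19.0 rad/s

With no external torque about the axis, L is conserved: I₁ω₁ = I₂ω₂.
ω₂ = I₁ω₁ / I₂ = (8.050)(1.48 rev/s) / (3.930) = 3.032 rev/s = 19.05 rad/s.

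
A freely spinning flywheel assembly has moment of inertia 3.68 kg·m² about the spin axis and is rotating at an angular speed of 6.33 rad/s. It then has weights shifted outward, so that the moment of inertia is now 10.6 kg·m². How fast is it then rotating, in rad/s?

Angular momentum about the spin axis is conserved since the torque about it is zero.
ω₂ = I₁ω₁ / I₂ = (3.680)(6.33 rad/s) / (10.60) = 2.198 rad/s.

ω₂ ≈ 2.20 rad/s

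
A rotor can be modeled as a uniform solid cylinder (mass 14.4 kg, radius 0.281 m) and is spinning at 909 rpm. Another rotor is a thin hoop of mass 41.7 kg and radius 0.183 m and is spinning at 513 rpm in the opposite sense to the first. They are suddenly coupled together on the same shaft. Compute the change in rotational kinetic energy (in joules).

The coupling torques are internal; angular momentum about the shared axis is conserved.
Moments of inertia: I_A = ½(14.4)(0.281)² = 0.5685 kg·m²; I_B = (41.7)(0.183)² = 1.396 kg·m².
Taking A's sense as positive: L = (0.5685)(909) − (1.396)(513) = -199.6 kg·m²·rpm.
Combined I = 0.5685 + 1.396 = 1.965 kg·m².
ω_f = L / I = -199.6 / 1.965 = -101.6 rpm.
KE_i = ½ΣIω² = 4591 J; KE_f = ½(1.965)(10.64)² = 111.2 J.

ΔKE ≈ -4480 J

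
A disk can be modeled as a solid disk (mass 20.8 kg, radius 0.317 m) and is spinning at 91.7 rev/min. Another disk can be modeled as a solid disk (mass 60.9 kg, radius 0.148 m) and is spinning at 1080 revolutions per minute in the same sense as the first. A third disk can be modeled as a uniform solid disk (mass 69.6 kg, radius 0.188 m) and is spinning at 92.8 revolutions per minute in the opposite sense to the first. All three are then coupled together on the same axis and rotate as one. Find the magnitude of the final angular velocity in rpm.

|ω_f| ≈ 239 rpm

No external torque acts about the common axis, so total angular momentum is conserved.
Moments of inertia: I_A = ½(20.8)(0.317)² = 1.045 kg·m²; I_B = ½(60.9)(0.148)² = 0.6670 kg·m²; I_C = ½(69.6)(0.188)² = 1.230 kg·m².
Taking A's sense as positive: L = (1.045)(91.7) + (0.6670)(1080) − (1.230)(92.8) = 702.0 kg·m²·rpm.
Combined I = 1.045 + 0.6670 + 1.230 = 2.942 kg·m².
ω_f = L / I = 702.0 / 2.942 = 238.6 rpm.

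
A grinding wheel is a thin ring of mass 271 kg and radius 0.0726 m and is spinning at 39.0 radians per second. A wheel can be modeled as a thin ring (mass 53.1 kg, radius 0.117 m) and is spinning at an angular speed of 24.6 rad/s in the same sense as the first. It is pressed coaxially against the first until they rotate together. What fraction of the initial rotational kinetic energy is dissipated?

fraction ≈ 0.0382

The coupling torques are internal; angular momentum about the shared axis is conserved.
Moments of inertia: I_A = (271)(0.0726)² = 1.428 kg·m²; I_B = (53.1)(0.117)² = 0.7269 kg·m².
Taking A's sense as positive: L = (1.428)(39.0) + (0.7269)(24.6) = 73.59 kg·m²·rad/s.
Combined I = 1.428 + 0.7269 = 2.155 kg·m².
ω_f = L / I = 73.59 / 2.155 = 34.14 rad/s.
KE_i = ½ΣIω² = 1306 J; KE_f = ½(2.155)(34.14)² = 1256 J.
Fraction dissipated = (KE_i − KE_f)/KE_i = 0.03824.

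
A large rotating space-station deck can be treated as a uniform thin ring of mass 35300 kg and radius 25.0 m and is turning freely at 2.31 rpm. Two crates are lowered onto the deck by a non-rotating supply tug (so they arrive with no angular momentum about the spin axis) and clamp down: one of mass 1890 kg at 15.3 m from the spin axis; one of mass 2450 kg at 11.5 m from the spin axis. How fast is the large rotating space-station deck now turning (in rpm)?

ω_f ≈ 2.23 rpm

No external torque acts about the spin axis; L_before = L_after.
I_p = (35300)(25.0)² = 2.206e+07 kg·m².
Added inertia Σmr² = (1890)(15.3)² + (2450)(11.5)² = 7.664e+05 kg·m²; I_f = 2.206e+07 + 7.664e+05 = 2.283e+07 kg·m².
ω_f = I_p ω_i / I_f = (2.206e+07)(2.31) / 2.283e+07 = 2.232 rpm.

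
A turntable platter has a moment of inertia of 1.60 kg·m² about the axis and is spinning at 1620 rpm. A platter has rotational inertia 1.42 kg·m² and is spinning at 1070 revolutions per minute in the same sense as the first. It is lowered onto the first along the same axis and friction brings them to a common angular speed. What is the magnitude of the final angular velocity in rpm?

The coupling torques are internal; angular momentum about the shared axis is conserved.
Taking A's sense as positive: L = (1.600)(1620) + (1.420)(1070) = 4111 kg·m²·rpm.
Combined I = 1.600 + 1.420 = 3.020 kg·m².
ω_f = L / I = 4111 / 3.020 = 1361 rpm.

|ω_f| ≈ 1360 rpm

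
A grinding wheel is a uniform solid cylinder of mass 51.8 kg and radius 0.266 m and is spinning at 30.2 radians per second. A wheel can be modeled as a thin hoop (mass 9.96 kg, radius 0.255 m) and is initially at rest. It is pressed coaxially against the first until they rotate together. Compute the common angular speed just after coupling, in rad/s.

The coupling torques are internal; angular momentum about the shared axis is conserved.
Moments of inertia: I_A = ½(51.8)(0.266)² = 1.833 kg·m²; I_B = (9.96)(0.255)² = 0.6476 kg·m².
Taking A's sense as positive: L = (1.833)(30.2) = 55.34 kg·m²·rad/s.
Combined I = 1.833 + 0.6476 = 2.480 kg·m².
ω_f = L / I = 55.34 / 2.480 = 22.31 rad/s.

|ω_f| ≈ 22.3 rad/s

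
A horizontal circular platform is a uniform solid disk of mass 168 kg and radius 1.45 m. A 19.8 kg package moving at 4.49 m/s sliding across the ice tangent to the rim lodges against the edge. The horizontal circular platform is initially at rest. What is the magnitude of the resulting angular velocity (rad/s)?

About the central axle the impulsive forces during the collision are internal, so angular momentum about that axis is conserved.
I_p = ½(168)(1.45)² = 176.6 kg·m². Taking the sense of the package's angular momentum as positive, L_{package} = m v R = (19.8)(4.49)(1.45) = 128.9 kg·m²/s.
L_i = 0 + 128.9 = 128.9 kg·m²/s.
After sticking, I_f = I_p + m R² = 176.6 + (19.8)(1.45)² = 218.2 kg·m².
ω_f = L_i / I_f = 128.9 / 218.2 = 0.5907 rad/s.

|ω_f| ≈ 0.591 rad/s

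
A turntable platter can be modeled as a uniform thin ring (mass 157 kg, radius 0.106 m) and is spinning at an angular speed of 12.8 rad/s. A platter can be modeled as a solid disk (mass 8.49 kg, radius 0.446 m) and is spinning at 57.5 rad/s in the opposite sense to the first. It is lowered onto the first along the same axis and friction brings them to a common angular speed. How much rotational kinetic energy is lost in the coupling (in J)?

No external torque acts about the common axis, so total angular momentum is conserved.
Moments of inertia: I_A = (157)(0.106)² = 1.764 kg·m²; I_B = ½(8.49)(0.446)² = 0.8444 kg·m².
Taking A's sense as positive: L = (1.764)(12.8) − (0.8444)(57.5) = -25.97 kg·m²·rad/s.
Combined I = 1.764 + 0.8444 = 2.608 kg·m².
ω_f = L / I = -25.97 / 2.608 = -9.957 rad/s.
KE_i = ½ΣIω² = 1540 J; KE_f = ½(2.608)(9.957)² = 129.3 J.

ΔKE lost ≈ 1410 J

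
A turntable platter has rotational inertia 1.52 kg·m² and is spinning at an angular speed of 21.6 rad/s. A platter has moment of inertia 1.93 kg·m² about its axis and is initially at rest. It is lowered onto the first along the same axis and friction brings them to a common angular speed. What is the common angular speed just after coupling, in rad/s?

|ω_f| ≈ 9.52 rad/s

The coupling torques are internal; angular momentum about the shared axis is conserved.
Taking A's sense as positive: L = (1.520)(21.6) = 32.83 kg·m²·rad/s.
Combined I = 1.520 + 1.930 = 3.450 kg·m².
ω_f = L / I = 32.83 / 3.450 = 9.517 rad/s.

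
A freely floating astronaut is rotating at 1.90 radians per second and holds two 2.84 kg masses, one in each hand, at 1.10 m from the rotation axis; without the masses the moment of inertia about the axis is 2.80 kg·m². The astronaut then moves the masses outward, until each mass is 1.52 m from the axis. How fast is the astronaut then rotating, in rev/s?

ω₂ ≈ 0.184 rev/s

Angular momentum about the spin axis is conserved since the torque about it is zero.
I₁ = 2.80 + 2(2.84)(1.10)² = 9.673 kg·m²; I₂ = 2.80 + 2(2.84)(1.52)² = 15.92 kg·m².
ω₂ = I₁ω₁ / I₂ = (9.673)(1.90 rad/s) / (15.92) = 1.154 rad/s = 0.1837 rev/s.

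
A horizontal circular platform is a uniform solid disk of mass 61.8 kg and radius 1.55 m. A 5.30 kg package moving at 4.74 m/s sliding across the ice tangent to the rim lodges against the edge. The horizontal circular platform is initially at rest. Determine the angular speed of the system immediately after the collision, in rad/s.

About the central axle the impulsive forces during the collision are internal, so angular momentum about that axis is conserved.
I_p = ½(61.8)(1.55)² = 74.24 kg·m². Taking the sense of the package's angular momentum as positive, L_{package} = m v R = (5.30)(4.74)(1.55) = 38.94 kg·m²/s.
L_i = 0 + 38.94 = 38.94 kg·m²/s.
After sticking, I_f = I_p + m R² = 74.24 + (5.30)(1.55)² = 86.97 kg·m².
ω_f = L_i / I_f = 38.94 / 86.97 = 0.4477 rad/s.

|ω_f| ≈ 0.448 rad/s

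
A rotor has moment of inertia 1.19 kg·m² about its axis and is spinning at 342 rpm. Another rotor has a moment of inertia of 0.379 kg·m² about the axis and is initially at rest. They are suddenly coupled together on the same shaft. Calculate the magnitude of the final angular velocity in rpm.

|ω_f| ≈ 259 rpm

No external torque acts about the common axis, so total angular momentum is conserved.
Taking A's sense as positive: L = (1.190)(342) = 407.0 kg·m²·rpm.
Combined I = 1.190 + 0.3790 = 1.569 kg·m².
ω_f = L / I = 407.0 / 1.569 = 259.4 rpm.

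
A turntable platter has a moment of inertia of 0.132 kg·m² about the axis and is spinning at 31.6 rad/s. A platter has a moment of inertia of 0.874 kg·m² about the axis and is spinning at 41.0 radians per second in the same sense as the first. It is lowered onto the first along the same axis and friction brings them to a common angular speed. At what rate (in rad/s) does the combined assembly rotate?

No external torque acts about the common axis, so total angular momentum is conserved.
Taking A's sense as positive: L = (0.1320)(31.6) + (0.8740)(41.0) = 40.01 kg·m²·rad/s.
Combined I = 0.1320 + 0.8740 = 1.006 kg·m².
ω_f = L / I = 40.01 / 1.006 = 39.77 rad/s.

|ω_f| ≈ 39.8 rad/s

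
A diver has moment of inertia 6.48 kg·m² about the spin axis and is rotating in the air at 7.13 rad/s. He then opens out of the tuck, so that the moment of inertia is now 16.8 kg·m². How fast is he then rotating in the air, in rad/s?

With no external torque about the axis, L is conserved: I₁ω₁ = I₂ω₂.
ω₂ = I₁ω₁ / I₂ = (6.480)(7.13 rad/s) / (16.80) = 2.750 rad/s.

ω₂ ≈ 2.75 rad/s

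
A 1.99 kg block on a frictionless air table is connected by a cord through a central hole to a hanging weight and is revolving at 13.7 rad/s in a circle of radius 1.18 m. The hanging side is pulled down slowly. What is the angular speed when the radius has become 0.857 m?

No torque about the axis ⇒ m r₁² ω₁ = m r₂² ω₂.
ω₂ = ω₁ (r₁/r₂)² = (13.7)(1.18/0.857)² = 25.97 rad/s.

ω₂ ≈ 26.0 rad/s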